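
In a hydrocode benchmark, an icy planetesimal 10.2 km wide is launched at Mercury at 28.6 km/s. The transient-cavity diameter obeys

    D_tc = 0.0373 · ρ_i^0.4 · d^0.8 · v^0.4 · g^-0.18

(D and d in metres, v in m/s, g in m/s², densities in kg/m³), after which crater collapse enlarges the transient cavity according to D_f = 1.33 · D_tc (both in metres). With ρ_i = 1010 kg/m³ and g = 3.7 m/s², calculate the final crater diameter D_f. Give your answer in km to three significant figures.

D_f ≈ 60.9 km

In SI: d = 10200 m, v = 28600 m/s.
ρ_i^0.4 = 1010^0.4 = 15.91
d^0.8 = 10200^0.8 = 1610
v^0.4 = 28600^0.4 = 60.61
g^-0.18 = 3.7^-0.18 = 0.7902
D_tc = 0.0373 × 15.91 × 1610 × 60.61 × 0.7902 = 45760 m
D_f = 1.33 × 45760 = 60861 m
     = 60.86 km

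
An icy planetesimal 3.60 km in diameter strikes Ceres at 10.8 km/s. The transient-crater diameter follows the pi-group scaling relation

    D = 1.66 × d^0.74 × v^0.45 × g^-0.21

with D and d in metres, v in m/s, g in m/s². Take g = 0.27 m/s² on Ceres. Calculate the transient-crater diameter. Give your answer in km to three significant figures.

D ≈ 61.1 km

In SI units: d = 3600 m, v = 10800 m/s.
d^0.74 = 3600^0.74 = 428.2
v^0.45 = 10800^0.45 = 65.32
g^-0.21 = 0.27^-0.21 = 1.316
D = 1.66 × 428.2 × 65.32 × 1.316 = 61102 m
   = 61.10 km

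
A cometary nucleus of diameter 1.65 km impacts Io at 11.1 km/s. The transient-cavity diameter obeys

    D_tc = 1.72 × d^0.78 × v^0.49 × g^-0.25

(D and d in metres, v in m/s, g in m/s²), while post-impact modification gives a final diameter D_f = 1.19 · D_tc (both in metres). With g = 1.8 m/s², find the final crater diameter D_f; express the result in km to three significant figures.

D_f ≈ 54.8 km

In SI: d = 1650 m, v = 11100 m/s.
d^0.78 = 1650^0.78 = 323.3
v^0.49 = 11100^0.49 = 95.99
g^-0.25 = 1.8^-0.25 = 0.8633
D_tc = 1.72 × 323.3 × 95.99 × 0.8633 = 46080 m
D_f = 1.19 × 46080 = 54835 m
     = 54.84 km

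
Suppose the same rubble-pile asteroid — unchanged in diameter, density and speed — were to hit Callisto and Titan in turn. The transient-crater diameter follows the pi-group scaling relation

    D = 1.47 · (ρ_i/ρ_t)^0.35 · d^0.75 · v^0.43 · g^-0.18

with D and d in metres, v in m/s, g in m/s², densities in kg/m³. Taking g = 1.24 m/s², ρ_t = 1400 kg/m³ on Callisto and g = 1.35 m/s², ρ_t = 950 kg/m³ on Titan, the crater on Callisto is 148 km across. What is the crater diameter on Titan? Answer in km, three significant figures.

The impactor-only factors (d, v, ρ_i) cancel in the ratio, leaving D_Titan/D_Callisto = (g_Titan/g_Callisto)^-0.18 · (ρ_t,Callisto/ρ_t,Titan)^0.35.
(1.35/1.24)^-0.18 = 1.089^-0.18 = 0.9848
(1400/950)^0.35 = 1.474^0.35 = 1.145
Ratio = 0.9848 × 1.145 = 1.128
D_Titan = 1.128 × 148 km = 167 km

D ≈ 167 km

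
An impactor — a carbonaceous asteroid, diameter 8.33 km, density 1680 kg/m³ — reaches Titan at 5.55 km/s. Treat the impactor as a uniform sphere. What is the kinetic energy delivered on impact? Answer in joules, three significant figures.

d = 8330 m; v = 5550 m/s.
Mass m = (π/6) ρ d³ = (π/6) × 1680 × (8330)³ = 5.084 × 10^14 kg
E = ½ m v² = 0.5 × 5.084 × 10^14 × (5550)² = 7.830 × 10^21 J

E ≈ 7.83 × 10^21 J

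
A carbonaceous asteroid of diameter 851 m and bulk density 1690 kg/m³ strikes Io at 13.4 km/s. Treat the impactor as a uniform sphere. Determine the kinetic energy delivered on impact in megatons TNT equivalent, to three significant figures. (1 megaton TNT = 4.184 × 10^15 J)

v = 13400 m/s.
Mass m = (π/6) ρ d³ = (π/6) × 1690 × (851)³ = 5.453 × 10^11 kg
E = ½ m v² = 0.5 × 5.453 × 10^11 × (13400)² = 4.896 × 10^19 J
   = 4.896 × 10^19 / 4.184×10^15 = 11702 Mt

E ≈ 11700 Mt TNT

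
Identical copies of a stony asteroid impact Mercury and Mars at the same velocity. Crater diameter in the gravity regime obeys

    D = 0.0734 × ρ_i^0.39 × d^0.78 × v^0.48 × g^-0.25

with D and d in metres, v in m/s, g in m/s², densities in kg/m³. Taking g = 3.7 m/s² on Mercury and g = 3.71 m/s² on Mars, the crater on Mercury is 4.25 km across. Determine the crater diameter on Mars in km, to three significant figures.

D ≈ 4.25 km

All impactor-dependent factors cancel in the ratio, leaving D_Mars/D_Mercury = (g_Mars/g_Mercury)^-0.25.
(3.71/3.7)^-0.25 = 1.003^-0.25 = 0.9993
D_Mars = 0.9993 × 4.25 km = 4.25 km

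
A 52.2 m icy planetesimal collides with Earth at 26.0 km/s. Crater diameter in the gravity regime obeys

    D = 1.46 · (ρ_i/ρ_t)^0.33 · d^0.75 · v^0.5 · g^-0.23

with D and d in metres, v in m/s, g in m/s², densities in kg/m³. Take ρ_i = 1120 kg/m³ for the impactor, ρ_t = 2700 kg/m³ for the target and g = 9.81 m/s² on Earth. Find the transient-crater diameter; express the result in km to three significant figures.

In SI units: v = 26000 m/s.
(ρ_i/ρ_t)^0.33 = (1120/2700)^0.33 = 0.7480
d^0.75 = 52.2^0.75 = 19.42
v^0.5 = 26000^0.5 = 161.2
g^-0.23 = 9.81^-0.23 = 0.5914
D = 1.46 × 0.7480 × 19.42 × 161.2 × 0.5914 = 2022 m
   = 2.022 km

D ≈ 2.02 km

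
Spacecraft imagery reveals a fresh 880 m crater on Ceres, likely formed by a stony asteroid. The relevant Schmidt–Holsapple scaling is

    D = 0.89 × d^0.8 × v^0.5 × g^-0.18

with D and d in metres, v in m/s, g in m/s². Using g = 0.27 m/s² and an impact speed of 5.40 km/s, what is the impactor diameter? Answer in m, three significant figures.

d ≈ 19.2 m

Rearranging for d: d = [D / (0.89 · 5400^0.5 · 0.27^-0.18)]^(1/0.8).
5400^0.5 = 73.48
0.27^-0.18 = 1.266
Denominator = 0.89 × 73.48 × 1.266 = 82.79
D / 82.79 = 880 / 82.79 = 10.63
d = 10.63^(1/0.8) = 10.63^1.25 = 19.19 m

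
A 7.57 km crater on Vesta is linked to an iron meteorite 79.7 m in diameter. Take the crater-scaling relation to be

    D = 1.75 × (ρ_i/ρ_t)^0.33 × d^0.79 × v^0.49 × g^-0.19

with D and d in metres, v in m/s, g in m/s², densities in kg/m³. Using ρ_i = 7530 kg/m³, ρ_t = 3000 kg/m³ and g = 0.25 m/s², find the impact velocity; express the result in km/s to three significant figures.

v ≈ 7.12 km/s

Rearranging for v: v = [D / (1.75 · (7530/3000)^0.33 · 79.7^0.79 · 0.25^-0.19)]^(1/0.49).
D = 7570 m.
(7530/3000)^0.33 = 1.355
79.7^0.79 = 31.78
0.25^-0.19 = 1.301
Denominator = 1.75 × 1.355 × 31.78 × 1.301 = 98.04
D / 98.04 = 7570 / 98.04 = 77.21
v = 77.21^(1/0.49) = 77.21^2.0408 = 7118 m/s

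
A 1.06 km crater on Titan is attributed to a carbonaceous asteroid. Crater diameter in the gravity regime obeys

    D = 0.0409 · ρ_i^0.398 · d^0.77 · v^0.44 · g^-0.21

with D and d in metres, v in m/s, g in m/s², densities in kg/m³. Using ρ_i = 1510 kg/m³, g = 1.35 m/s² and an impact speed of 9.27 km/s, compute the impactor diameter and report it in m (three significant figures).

Rearranging for d: d = [D / (0.0409 · 1510^0.398 · 9270^0.44 · 1.35^-0.21)]^(1/0.77).
D = 1060 m.
1510^0.398 = 18.42
9270^0.44 = 55.66
1.35^-0.21 = 0.9389
Denominator = 0.0409 × 18.42 × 55.66 × 0.9389 = 39.37
D / 39.37 = 1060 / 39.37 = 26.92
d = 26.92^(1/0.77) = 26.92^1.2987 = 71.98 m

d ≈ 72.0 m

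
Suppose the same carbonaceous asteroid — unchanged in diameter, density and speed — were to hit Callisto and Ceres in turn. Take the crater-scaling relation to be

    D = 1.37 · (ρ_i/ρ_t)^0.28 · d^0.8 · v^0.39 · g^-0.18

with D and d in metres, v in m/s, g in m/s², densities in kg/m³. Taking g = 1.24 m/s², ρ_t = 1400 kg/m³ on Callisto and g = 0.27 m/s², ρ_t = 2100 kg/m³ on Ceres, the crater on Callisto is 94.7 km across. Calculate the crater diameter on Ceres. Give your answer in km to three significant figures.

D ≈ 111 km

The impactor-only factors (d, v, ρ_i) cancel in the ratio, leaving D_Ceres/D_Callisto = (g_Ceres/g_Callisto)^-0.18 · (ρ_t,Callisto/ρ_t,Ceres)^0.28.
(0.27/1.24)^-0.18 = 0.2177^-0.18 = 1.316
(1400/2100)^0.28 = 0.6667^0.28 = 0.8927
Ratio = 1.316 × 0.8927 = 1.175
D_Ceres = 1.175 × 94.7 km = 111 km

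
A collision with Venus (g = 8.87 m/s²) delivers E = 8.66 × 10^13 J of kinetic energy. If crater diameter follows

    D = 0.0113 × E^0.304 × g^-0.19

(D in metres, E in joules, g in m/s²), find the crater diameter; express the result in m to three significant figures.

E^0.304 = (8.66 × 10^13)^0.304 = 1.726 × 10^4
g^-0.19 = 8.87^-0.19 = 0.6605
D = 0.0113 × 1.726 × 10^4 × 0.6605 = 128.8 m

D ≈ 129 m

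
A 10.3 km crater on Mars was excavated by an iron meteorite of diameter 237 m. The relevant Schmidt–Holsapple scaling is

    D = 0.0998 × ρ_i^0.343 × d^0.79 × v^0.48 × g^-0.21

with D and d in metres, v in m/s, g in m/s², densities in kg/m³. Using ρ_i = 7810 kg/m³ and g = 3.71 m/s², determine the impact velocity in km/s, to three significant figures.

v ≈ 10.1 km/s

Rearranging for v: v = [D / (0.0998 · 7810^0.343 · 237^0.79 · 3.71^-0.21)]^(1/0.48).
D = 10300 m.
7810^0.343 = 21.64
237^0.79 = 75.17
3.71^-0.21 = 0.7593
Denominator = 0.0998 × 21.64 × 75.17 × 0.7593 = 123.3
D / 123.3 = 10300 / 123.3 = 83.54
v = 83.54^(1/0.48) = 83.54^2.0833 = 10090 m/s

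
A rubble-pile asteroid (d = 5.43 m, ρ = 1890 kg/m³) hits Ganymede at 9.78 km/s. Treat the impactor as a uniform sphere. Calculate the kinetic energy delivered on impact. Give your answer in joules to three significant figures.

v = 9780 m/s.
Mass m = (π/6) ρ d³ = (π/6) × 1890 × (5.43)³ = 1.584 × 10^5 kg
E = ½ m v² = 0.5 × 1.584 × 10^5 × (9780)² = 7.575 × 10^12 J

E ≈ 7.58 × 10^12 J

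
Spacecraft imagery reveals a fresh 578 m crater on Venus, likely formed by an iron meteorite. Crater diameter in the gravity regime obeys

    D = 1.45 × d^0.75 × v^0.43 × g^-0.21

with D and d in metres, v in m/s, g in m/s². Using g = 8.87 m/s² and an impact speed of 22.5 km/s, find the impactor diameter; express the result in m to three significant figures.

Rearranging for d: d = [D / (1.45 · 22500^0.43 · 8.87^-0.21)]^(1/0.75).
22500^0.43 = 74.38
8.87^-0.21 = 0.6323
Denominator = 1.45 × 74.38 × 0.6323 = 68.19
D / 68.19 = 578 / 68.19 = 8.476
d = 8.476^(1/0.75) = 8.476^1.3333 = 17.28 m

d ≈ 17.3 m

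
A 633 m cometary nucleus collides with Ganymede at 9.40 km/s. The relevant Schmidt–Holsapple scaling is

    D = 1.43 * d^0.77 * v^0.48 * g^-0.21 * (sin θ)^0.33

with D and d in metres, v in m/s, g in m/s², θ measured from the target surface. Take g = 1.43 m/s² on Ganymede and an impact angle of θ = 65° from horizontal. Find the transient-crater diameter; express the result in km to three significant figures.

In SI units: v = 9400 m/s.
d^0.77 = 633^0.77 = 143.6
v^0.48 = 9400^0.48 = 80.74
g^-0.21 = 1.43^-0.21 = 0.9276
(sin 65°)^0.33 = 0.9063^0.33 = 0.9681
D = 1.43 × 143.6 × 80.74 × 0.9276 × 0.9681 = 14889 m
   = 14.89 km

D ≈ 14.9 km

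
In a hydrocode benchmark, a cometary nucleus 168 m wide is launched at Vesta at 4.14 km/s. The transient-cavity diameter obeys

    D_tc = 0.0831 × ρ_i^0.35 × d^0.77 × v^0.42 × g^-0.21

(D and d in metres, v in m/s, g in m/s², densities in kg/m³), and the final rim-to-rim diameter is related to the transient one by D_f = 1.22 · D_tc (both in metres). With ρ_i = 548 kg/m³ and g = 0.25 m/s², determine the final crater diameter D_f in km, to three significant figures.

v = 4140 m/s.
ρ_i^0.35 = 548^0.35 = 9.090
d^0.77 = 168^0.77 = 51.70
v^0.42 = 4140^0.42 = 33.05
g^-0.21 = 0.25^-0.21 = 1.338
D_tc = 0.0831 × 9.090 × 51.70 × 33.05 × 1.338 = 1727 m
D_f = 1.22 × 1727 = 2107 m
     = 2.107 km

D_f ≈ 2.11 km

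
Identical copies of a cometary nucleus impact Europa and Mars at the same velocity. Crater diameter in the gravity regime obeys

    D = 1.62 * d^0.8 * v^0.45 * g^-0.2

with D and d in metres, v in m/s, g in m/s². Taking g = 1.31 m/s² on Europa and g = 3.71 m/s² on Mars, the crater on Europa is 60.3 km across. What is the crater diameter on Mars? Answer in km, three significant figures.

All impactor-dependent factors cancel in the ratio, leaving D_Mars/D_Europa = (g_Mars/g_Europa)^-0.2.
(3.71/1.31)^-0.2 = 2.832^-0.2 = 0.8120
D_Mars = 0.8120 × 60.3 km = 49.0 km

D ≈ 49.0 km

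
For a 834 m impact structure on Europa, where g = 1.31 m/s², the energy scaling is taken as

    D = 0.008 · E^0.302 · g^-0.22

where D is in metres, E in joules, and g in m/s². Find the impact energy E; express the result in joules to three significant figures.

E ≈ 5.03 × 10^16 J

Rearranging: E = [D / (0.008 · g^-0.22)]^(1/0.302).
g^-0.22 = 1.31^-0.22 = 0.9423
D / (0.008 × 0.9423) = 834 / (7.538 × 10^-3) = 1.106 × 10^5
E = (1.106 × 10^5)^3.3113 = 5.028 × 10^16 J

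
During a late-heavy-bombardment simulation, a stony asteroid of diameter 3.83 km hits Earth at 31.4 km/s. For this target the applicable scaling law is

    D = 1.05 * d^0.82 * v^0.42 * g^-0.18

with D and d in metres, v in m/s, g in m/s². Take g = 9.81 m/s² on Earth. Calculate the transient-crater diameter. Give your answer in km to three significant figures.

D ≈ 46.7 km

In SI units: d = 3830 m, v = 31400 m/s.
d^0.82 = 3830^0.82 = 867.4
v^0.42 = 31400^0.42 = 77.39
g^-0.18 = 9.81^-0.18 = 0.6630
D = 1.05 × 867.4 × 77.39 × 0.6630 = 46731 m
   = 46.73 km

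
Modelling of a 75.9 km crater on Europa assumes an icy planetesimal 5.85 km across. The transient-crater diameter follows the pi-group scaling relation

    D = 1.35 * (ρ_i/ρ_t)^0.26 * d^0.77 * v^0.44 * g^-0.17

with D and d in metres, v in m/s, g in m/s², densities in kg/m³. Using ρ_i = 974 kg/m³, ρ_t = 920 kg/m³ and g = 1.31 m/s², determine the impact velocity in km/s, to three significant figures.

v ≈ 17.1 km/s

Rearranging for v: v = [D / (1.35 · (974/920)^0.26 · 5850^0.77 · 1.31^-0.17)]^(1/0.44).
D = 75900 m.
(974/920)^0.26 = 1.015
5850^0.77 = 795.6
1.31^-0.17 = 0.9551
Denominator = 1.35 × 1.015 × 795.6 × 0.9551 = 1041
D / 1041 = 75900 / 1041 = 72.91
v = 72.91^(1/0.44) = 72.91^2.2727 = 17122 m/s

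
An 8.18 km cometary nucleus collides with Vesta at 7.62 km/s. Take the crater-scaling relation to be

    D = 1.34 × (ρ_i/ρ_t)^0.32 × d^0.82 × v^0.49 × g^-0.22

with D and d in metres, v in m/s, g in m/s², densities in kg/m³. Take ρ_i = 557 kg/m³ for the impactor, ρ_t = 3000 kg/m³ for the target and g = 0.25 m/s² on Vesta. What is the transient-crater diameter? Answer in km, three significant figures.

D ≈ 137 km

In SI units: d = 8180 m, v = 7620 m/s.
(ρ_i/ρ_t)^0.32 = (557/3000)^0.32 = 0.5834
d^0.82 = 8180^0.82 = 1616
v^0.49 = 7620^0.49 = 79.83
g^-0.22 = 0.25^-0.22 = 1.357
D = 1.34 × 0.5834 × 1616 × 79.83 × 1.357 = 1.369 × 10^5 m
   = 136.9 km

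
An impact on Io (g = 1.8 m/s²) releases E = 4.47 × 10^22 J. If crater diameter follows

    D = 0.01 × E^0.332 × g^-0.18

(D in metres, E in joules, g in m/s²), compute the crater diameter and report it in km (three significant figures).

D ≈ 298 km

E^0.332 = (4.47 × 10^22)^0.332 = 3.311 × 10^7
g^-0.18 = 1.8^-0.18 = 0.8996
D = 0.01 × 3.311 × 10^7 × 0.8996 = 2.979 × 10^5 m
   = 297.9 km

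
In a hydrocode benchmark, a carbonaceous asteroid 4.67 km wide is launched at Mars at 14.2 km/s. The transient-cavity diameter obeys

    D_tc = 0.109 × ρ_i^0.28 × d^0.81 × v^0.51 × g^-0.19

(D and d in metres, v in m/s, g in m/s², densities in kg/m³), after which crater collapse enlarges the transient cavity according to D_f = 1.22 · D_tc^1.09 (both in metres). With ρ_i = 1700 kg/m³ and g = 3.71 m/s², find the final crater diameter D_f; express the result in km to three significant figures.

In SI: d = 4670 m, v = 14200 m/s.
ρ_i^0.28 = 1700^0.28 = 8.026
d^0.81 = 4670^0.81 = 937.9
v^0.51 = 14200^0.51 = 131.1
g^-0.19 = 3.71^-0.19 = 0.7795
D_tc = 0.109 × 8.026 × 937.9 × 131.1 × 0.7795 = 83850 m
D_f = 1.22 × (83850)^1.09 = 2.838 × 10^5 m
     = 283.8 km

D_f ≈ 284 km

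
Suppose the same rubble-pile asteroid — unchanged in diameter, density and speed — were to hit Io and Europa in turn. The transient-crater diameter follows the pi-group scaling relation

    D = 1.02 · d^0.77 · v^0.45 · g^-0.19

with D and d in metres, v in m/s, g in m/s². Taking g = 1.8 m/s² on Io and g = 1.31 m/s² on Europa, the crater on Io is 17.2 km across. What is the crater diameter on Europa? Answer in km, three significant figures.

All impactor-dependent factors cancel in the ratio, leaving D_Europa/D_Io = (g_Europa/g_Io)^-0.19.
(1.31/1.8)^-0.19 = 0.7278^-0.19 = 1.062
D_Europa = 1.062 × 17.2 km = 18.3 km

D ≈ 18.3 km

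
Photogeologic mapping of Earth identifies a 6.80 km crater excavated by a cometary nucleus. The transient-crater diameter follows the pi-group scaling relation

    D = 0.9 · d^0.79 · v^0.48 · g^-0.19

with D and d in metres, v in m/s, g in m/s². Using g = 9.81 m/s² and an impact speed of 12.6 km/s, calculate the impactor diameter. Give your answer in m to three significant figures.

d ≈ 453 m

Rearranging for d: d = [D / (0.9 · 12600^0.48 · 9.81^-0.19)]^(1/0.79).
D = 6800 m.
12600^0.48 = 92.93
9.81^-0.19 = 0.6480
Denominator = 0.9 × 92.93 × 0.6480 = 54.20
D / 54.20 = 6800 / 54.20 = 125.5
d = 125.5^(1/0.79) = 125.5^1.2658 = 453.4 m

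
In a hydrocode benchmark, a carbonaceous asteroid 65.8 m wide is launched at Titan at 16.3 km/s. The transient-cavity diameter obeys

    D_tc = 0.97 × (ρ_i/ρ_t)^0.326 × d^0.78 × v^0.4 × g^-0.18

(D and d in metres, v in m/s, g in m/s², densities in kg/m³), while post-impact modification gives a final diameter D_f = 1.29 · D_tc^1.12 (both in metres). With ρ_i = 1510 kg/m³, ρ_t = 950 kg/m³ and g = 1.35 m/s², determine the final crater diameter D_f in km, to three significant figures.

D_f ≈ 4.15 km

v = 16300 m/s.
(ρ_i/ρ_t)^0.326 = (1510/950)^0.326 = 1.163
d^0.78 = 65.8^0.78 = 26.19
v^0.4 = 16300^0.4 = 48.40
g^-0.18 = 1.35^-0.18 = 0.9474
D_tc = 0.97 × 1.163 × 26.19 × 48.40 × 0.9474 = 1355 m
D_f = 1.29 × (1355)^1.12 = 4153 m
     = 4.153 km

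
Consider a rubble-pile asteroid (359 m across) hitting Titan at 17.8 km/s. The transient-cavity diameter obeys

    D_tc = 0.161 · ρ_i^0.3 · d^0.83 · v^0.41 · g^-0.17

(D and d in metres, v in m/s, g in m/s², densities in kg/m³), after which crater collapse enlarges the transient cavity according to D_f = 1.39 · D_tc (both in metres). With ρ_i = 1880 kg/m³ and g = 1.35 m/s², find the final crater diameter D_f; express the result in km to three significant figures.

D_f ≈ 14.9 km

v = 17800 m/s.
ρ_i^0.3 = 1880^0.3 = 9.599
d^0.83 = 359^0.83 = 132.0
v^0.41 = 17800^0.41 = 55.29
g^-0.17 = 1.35^-0.17 = 0.9503
D_tc = 0.161 × 9.599 × 132.0 × 55.29 × 0.9503 = 10720 m
D_f = 1.39 × 10720 = 14901 m
     = 14.90 km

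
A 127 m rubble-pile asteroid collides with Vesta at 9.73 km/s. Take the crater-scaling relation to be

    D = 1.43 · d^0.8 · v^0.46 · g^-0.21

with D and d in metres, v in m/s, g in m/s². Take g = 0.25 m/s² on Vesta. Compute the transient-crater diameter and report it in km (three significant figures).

D ≈ 6.30 km

In SI units: v = 9730 m/s.
d^0.8 = 127^0.8 = 48.20
v^0.46 = 9730^0.46 = 68.32
g^-0.21 = 0.25^-0.21 = 1.338
D = 1.43 × 48.20 × 68.32 × 1.338 = 6301 m
   = 6.301 km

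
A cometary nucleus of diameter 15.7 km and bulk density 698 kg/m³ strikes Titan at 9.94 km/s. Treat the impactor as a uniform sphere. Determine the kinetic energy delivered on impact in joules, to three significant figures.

d = 15700 m; v = 9940 m/s.
Mass m = (π/6) ρ d³ = (π/6) × 698 × (15700)³ = 1.414 × 10^15 kg
E = ½ m v² = 0.5 × 1.414 × 10^15 × (9940)² = 6.985 × 10^22 J

E ≈ 6.99 × 10^22 J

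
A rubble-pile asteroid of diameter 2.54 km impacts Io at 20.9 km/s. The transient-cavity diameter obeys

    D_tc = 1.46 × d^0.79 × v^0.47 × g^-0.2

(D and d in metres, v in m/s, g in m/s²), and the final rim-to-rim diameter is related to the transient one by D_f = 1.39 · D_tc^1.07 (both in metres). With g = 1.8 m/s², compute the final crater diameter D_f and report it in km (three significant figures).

D_f ≈ 207 km

In SI: d = 2540 m, v = 20900 m/s.
d^0.79 = 2540^0.79 = 489.6
v^0.47 = 20900^0.47 = 107.3
g^-0.2 = 1.8^-0.2 = 0.8891
D_tc = 1.46 × 489.6 × 107.3 × 0.8891 = 68190 m
D_f = 1.39 × (68190)^1.07 = 2.066 × 10^5 m
     = 206.6 km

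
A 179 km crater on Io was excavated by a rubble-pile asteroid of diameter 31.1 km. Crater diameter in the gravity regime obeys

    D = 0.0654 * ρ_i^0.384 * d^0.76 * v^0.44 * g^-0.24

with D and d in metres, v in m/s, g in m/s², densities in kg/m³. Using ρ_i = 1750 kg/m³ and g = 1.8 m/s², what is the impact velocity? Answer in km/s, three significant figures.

Rearranging for v: v = [D / (0.0654 · 1750^0.384 · 31100^0.76 · 1.8^-0.24)]^(1/0.44).
D = 179000 m.
1750^0.384 = 17.59
31100^0.76 = 2597
1.8^-0.24 = 0.8684
Denominator = 0.0654 × 17.59 × 2597 × 0.8684 = 2594
D / 2594 = 179000 / 2594 = 69.01
v = 69.01^(1/0.44) = 69.01^2.2727 = 15111 m/s

v ≈ 15.1 km/s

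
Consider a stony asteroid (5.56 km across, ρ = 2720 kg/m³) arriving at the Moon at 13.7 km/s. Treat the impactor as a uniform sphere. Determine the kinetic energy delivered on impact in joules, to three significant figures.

E ≈ 2.30 × 10^22 J

d = 5560 m; v = 13700 m/s.
Mass m = (π/6) ρ d³ = (π/6) × 2720 × (5560)³ = 2.448 × 10^14 kg
E = ½ m v² = 0.5 × 2.448 × 10^14 × (13700)² = 2.297 × 10^22 J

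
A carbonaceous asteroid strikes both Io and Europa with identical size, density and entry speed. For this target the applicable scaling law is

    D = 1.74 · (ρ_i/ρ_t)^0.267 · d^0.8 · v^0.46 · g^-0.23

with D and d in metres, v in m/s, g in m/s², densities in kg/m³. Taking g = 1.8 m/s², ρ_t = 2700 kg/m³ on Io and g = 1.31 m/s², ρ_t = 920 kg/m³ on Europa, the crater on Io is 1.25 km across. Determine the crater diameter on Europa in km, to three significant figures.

The impactor-only factors (d, v, ρ_i) cancel in the ratio, leaving D_Europa/D_Io = (g_Europa/g_Io)^-0.23 · (ρ_t,Io/ρ_t,Europa)^0.267.
(1.31/1.8)^-0.23 = 0.7278^-0.23 = 1.076
(2700/920)^0.267 = 2.935^0.267 = 1.333
Ratio = 1.076 × 1.333 = 1.434
D_Europa = 1.434 × 1.25 km = 1.79 km

D ≈ 1.79 km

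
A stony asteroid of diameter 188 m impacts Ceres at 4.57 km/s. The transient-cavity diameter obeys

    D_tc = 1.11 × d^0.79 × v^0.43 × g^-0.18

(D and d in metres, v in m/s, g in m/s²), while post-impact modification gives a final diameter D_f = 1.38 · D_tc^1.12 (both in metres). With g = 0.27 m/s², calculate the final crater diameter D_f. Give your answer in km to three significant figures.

D_f ≈ 12.0 km

v = 4570 m/s.
d^0.79 = 188^0.79 = 62.60
v^0.43 = 4570^0.43 = 37.48
g^-0.18 = 0.27^-0.18 = 1.266
D_tc = 1.11 × 62.60 × 37.48 × 1.266 = 3297 m
D_f = 1.38 × (3297)^1.12 = 12027 m
     = 12.03 km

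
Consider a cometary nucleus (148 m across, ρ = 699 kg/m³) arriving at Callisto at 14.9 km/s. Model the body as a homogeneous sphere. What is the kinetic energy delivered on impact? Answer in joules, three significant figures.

E ≈ 1.32 × 10^17 J

v = 14900 m/s.
Mass m = (π/6) ρ d³ = (π/6) × 699 × (148)³ = 1.186 × 10^9 kg
E = ½ m v² = 0.5 × 1.186 × 10^9 × (14900)² = 1.317 × 10^17 J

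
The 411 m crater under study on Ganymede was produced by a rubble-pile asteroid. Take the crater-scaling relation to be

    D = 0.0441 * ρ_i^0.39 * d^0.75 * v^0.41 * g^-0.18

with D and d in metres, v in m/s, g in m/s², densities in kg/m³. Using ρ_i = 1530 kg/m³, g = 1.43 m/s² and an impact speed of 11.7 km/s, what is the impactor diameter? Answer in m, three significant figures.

Rearranging for d: d = [D / (0.0441 · 1530^0.39 · 11700^0.41 · 1.43^-0.18)]^(1/0.75).
1530^0.39 = 17.46
11700^0.41 = 46.55
1.43^-0.18 = 0.9376
Denominator = 0.0441 × 17.46 × 46.55 × 0.9376 = 33.61
D / 33.61 = 411 / 33.61 = 12.23
d = 12.23^(1/0.75) = 12.23^1.3333 = 28.18 m

d ≈ 28.2 m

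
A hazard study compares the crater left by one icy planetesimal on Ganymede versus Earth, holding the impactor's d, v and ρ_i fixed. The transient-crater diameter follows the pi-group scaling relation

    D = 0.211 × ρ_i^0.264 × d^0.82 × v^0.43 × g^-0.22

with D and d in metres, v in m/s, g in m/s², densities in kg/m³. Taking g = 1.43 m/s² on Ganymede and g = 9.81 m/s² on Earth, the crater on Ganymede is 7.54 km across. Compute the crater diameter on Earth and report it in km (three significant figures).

D ≈ 4.94 km

All impactor-dependent factors cancel in the ratio, leaving D_Earth/D_Ganymede = (g_Earth/g_Ganymede)^-0.22.
(9.81/1.43)^-0.22 = 6.860^-0.22 = 0.6546
D_Earth = 0.6546 × 7.54 km = 4.94 km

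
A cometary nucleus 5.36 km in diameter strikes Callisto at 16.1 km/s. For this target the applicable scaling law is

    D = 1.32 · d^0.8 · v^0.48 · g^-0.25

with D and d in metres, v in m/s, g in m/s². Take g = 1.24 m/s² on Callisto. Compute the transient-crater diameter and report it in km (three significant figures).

In SI units: d = 5360 m, v = 16100 m/s.
d^0.8 = 5360^0.8 = 962.3
v^0.48 = 16100^0.48 = 104.5
g^-0.25 = 1.24^-0.25 = 0.9476
D = 1.32 × 962.3 × 104.5 × 0.9476 = 1.258 × 10^5 m
   = 125.8 km

D ≈ 126 km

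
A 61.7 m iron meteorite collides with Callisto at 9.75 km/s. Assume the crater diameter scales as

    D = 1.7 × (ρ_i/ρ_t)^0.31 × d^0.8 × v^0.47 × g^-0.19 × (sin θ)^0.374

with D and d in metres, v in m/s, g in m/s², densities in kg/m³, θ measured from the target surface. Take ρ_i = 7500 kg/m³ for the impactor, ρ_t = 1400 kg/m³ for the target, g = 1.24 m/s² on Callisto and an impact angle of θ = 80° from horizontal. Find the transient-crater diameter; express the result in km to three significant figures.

D ≈ 5.54 km

In SI units: v = 9750 m/s.
(ρ_i/ρ_t)^0.31 = (7500/1400)^0.31 = 1.683
d^0.8 = 61.7^0.8 = 27.05
v^0.47 = 9750^0.47 = 74.96
g^-0.19 = 1.24^-0.19 = 0.9600
(sin 80°)^0.374 = 0.9848^0.374 = 0.9943
D = 1.7 × 1.683 × 27.05 × 74.96 × 0.9600 × 0.9943 = 5538 m
   = 5.538 km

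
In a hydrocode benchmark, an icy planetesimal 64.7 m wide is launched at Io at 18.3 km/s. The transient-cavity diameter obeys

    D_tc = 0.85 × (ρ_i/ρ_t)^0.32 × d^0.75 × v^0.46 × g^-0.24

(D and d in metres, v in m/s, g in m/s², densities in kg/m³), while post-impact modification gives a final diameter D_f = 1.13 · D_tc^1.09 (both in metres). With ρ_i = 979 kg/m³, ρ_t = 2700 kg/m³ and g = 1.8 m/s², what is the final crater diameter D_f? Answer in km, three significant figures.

D_f ≈ 2.36 km

v = 18300 m/s.
(ρ_i/ρ_t)^0.32 = (979/2700)^0.32 = 0.7228
d^0.75 = 64.7^0.75 = 22.81
v^0.46 = 18300^0.46 = 91.35
g^-0.24 = 1.8^-0.24 = 0.8684
D_tc = 0.85 × 0.7228 × 22.81 × 91.35 × 0.8684 = 1112 m
D_f = 1.13 × (1112)^1.09 = 2362 m
     = 2.362 km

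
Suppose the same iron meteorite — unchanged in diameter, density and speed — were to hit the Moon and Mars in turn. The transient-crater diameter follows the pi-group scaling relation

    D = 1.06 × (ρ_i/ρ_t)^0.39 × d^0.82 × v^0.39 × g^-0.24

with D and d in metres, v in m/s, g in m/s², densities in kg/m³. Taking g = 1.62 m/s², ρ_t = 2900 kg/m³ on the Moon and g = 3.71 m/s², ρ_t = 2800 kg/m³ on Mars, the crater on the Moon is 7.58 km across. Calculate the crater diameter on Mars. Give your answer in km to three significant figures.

D ≈ 6.30 km

The impactor-only factors (d, v, ρ_i) cancel in the ratio, leaving D_Mars/D_Moon = (g_Mars/g_Moon)^-0.24 · (ρ_t,Moon/ρ_t,Mars)^0.39.
(3.71/1.62)^-0.24 = 2.290^-0.24 = 0.8197
(2900/2800)^0.39 = 1.036^0.39 = 1.014
Ratio = 0.8197 × 1.014 = 0.8312
D_Mars = 0.8312 × 7.58 km = 6.30 km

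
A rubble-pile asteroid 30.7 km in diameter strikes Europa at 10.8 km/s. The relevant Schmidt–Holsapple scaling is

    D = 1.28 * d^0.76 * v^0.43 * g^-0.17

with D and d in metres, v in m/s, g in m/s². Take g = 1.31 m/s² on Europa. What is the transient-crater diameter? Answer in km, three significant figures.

In SI units: d = 30700 m, v = 10800 m/s.
d^0.76 = 30700^0.76 = 2572
v^0.43 = 10800^0.43 = 54.25
g^-0.17 = 1.31^-0.17 = 0.9551
D = 1.28 × 2572 × 54.25 × 0.9551 = 1.706 × 10^5 m
   = 170.6 km

D ≈ 171 km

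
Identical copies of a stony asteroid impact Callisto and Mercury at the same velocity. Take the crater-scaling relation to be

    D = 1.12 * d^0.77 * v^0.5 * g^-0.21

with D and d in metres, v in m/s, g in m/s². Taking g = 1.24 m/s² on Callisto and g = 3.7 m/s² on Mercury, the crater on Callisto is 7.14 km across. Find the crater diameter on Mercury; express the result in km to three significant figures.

D ≈ 5.68 km

All impactor-dependent factors cancel in the ratio, leaving D_Mercury/D_Callisto = (g_Mercury/g_Callisto)^-0.21.
(3.7/1.24)^-0.21 = 2.984^-0.21 = 0.7949
D_Mercury = 0.7949 × 7.14 km = 5.68 km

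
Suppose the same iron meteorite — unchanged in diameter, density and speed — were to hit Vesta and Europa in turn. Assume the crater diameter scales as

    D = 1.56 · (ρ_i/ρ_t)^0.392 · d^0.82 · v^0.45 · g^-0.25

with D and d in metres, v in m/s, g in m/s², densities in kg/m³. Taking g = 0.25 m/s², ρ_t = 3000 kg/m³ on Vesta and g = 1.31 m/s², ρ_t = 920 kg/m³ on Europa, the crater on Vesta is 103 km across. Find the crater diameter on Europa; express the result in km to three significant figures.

D ≈ 108 km

The impactor-only factors (d, v, ρ_i) cancel in the ratio, leaving D_Europa/D_Vesta = (g_Europa/g_Vesta)^-0.25 · (ρ_t,Vesta/ρ_t,Europa)^0.392.
(1.31/0.25)^-0.25 = 5.240^-0.25 = 0.6609
(3000/920)^0.392 = 3.261^0.392 = 1.589
Ratio = 0.6609 × 1.589 = 1.050
D_Europa = 1.050 × 103 km = 108 km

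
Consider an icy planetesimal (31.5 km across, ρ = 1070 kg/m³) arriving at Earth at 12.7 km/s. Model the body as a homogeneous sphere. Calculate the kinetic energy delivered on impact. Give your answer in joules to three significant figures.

E ≈ 1.41 × 10^24 J

d = 31500 m; v = 12700 m/s.
Mass m = (π/6) ρ d³ = (π/6) × 1070 × (31500)³ = 1.751 × 10^16 kg
E = ½ m v² = 0.5 × 1.751 × 10^16 × (12700)² = 1.412 × 10^24 J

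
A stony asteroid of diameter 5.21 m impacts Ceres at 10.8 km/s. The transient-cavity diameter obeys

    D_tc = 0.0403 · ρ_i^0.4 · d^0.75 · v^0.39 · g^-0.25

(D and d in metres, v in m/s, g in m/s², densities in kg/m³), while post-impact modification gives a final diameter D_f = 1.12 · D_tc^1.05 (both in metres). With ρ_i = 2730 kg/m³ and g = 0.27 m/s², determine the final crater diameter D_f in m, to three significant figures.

D_f ≈ 247 m

v = 10800 m/s.
ρ_i^0.4 = 2730^0.4 = 23.68
d^0.75 = 5.21^0.75 = 3.448
v^0.39 = 10800^0.39 = 37.41
g^-0.25 = 0.27^-0.25 = 1.387
D_tc = 0.0403 × 23.68 × 3.448 × 37.41 × 1.387 = 170.7 m
D_f = 1.12 × (170.7)^1.05 = 247.2 m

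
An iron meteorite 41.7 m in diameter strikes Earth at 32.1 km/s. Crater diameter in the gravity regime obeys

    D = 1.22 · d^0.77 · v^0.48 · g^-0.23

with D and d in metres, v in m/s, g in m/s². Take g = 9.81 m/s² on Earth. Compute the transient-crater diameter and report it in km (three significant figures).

D ≈ 1.86 km

In SI units: v = 32100 m/s.
d^0.77 = 41.7^0.77 = 17.68
v^0.48 = 32100^0.48 = 145.6
g^-0.23 = 9.81^-0.23 = 0.5914
D = 1.22 × 17.68 × 145.6 × 0.5914 = 1857 m
   = 1.857 km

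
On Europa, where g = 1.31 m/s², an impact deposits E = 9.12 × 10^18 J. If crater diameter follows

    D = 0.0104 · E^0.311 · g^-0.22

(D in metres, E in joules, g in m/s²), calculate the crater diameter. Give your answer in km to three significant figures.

D ≈ 7.72 km

E^0.311 = (9.12 × 10^18)^0.311 = 7.881 × 10^5
g^-0.22 = 1.31^-0.22 = 0.9423
D = 0.0104 × 7.881 × 10^5 × 0.9423 = 7723 m
   = 7.723 km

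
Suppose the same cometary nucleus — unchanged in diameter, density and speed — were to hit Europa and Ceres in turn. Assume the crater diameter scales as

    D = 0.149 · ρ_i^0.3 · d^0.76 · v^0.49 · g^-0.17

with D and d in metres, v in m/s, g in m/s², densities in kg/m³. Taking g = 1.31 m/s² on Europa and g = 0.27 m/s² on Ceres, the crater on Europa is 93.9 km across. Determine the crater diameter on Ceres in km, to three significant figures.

All impactor-dependent factors cancel in the ratio, leaving D_Ceres/D_Europa = (g_Ceres/g_Europa)^-0.17.
(0.27/1.31)^-0.17 = 0.2061^-0.17 = 1.308
D_Ceres = 1.308 × 93.9 km = 123 km

D ≈ 123 km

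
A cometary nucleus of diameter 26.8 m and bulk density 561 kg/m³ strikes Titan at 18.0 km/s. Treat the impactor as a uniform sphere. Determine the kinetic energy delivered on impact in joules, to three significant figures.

v = 18000 m/s.
Mass m = (π/6) ρ d³ = (π/6) × 561 × (26.8)³ = 5.654 × 10^6 kg
E = ½ m v² = 0.5 × 5.654 × 10^6 × (18000)² = 9.159 × 10^14 J

E ≈ 9.16 × 10^14 J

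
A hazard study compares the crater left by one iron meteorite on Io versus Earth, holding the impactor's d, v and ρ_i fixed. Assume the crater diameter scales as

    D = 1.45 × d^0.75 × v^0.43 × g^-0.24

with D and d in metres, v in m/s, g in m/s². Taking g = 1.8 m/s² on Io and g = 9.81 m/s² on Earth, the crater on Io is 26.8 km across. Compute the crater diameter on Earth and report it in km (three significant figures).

D ≈ 17.8 km

All impactor-dependent factors cancel in the ratio, leaving D_Earth/D_Io = (g_Earth/g_Io)^-0.24.
(9.81/1.8)^-0.24 = 5.450^-0.24 = 0.6657
D_Earth = 0.6657 × 26.8 km = 17.8 km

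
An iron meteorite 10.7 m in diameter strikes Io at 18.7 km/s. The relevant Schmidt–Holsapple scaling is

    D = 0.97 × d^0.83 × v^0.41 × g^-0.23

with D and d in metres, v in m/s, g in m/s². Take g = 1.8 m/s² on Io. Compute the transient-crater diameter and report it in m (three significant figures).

In SI units: v = 18700 m/s.
d^0.83 = 10.7^0.83 = 7.151
v^0.41 = 18700^0.41 = 56.42
g^-0.23 = 1.8^-0.23 = 0.8735
D = 0.97 × 7.151 × 56.42 × 0.8735 = 341.8 m

D ≈ 342 m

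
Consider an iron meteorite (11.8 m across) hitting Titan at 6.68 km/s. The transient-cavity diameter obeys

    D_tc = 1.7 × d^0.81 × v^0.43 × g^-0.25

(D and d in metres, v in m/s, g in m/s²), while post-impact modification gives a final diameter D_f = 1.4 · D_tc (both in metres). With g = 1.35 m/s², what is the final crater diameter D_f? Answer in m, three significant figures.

D_f ≈ 719 m

v = 6680 m/s.
d^0.81 = 11.8^0.81 = 7.383
v^0.43 = 6680^0.43 = 44.12
g^-0.25 = 1.35^-0.25 = 0.9277
D_tc = 1.7 × 7.383 × 44.12 × 0.9277 = 513.7 m
D_f = 1.4 × 513.7 = 719.2 m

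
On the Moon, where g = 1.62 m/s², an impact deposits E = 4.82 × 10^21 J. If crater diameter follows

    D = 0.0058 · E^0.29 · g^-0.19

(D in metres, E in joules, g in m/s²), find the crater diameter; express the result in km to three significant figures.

E^0.29 = (4.82 × 10^21)^0.29 = 1.941 × 10^6
g^-0.19 = 1.62^-0.19 = 0.9124
D = 0.0058 × 1.941 × 10^6 × 0.9124 = 10272 m
   = 10.27 km

D ≈ 10.3 km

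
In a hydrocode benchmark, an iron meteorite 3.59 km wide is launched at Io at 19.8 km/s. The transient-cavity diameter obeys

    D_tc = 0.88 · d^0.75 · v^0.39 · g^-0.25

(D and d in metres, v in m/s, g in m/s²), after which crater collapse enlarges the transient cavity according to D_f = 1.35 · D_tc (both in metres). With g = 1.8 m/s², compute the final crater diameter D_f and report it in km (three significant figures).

D_f ≈ 22.5 km

In SI: d = 3590 m, v = 19800 m/s.
d^0.75 = 3590^0.75 = 463.8
v^0.39 = 19800^0.39 = 47.39
g^-0.25 = 1.8^-0.25 = 0.8633
D_tc = 0.88 × 463.8 × 47.39 × 0.8633 = 16700 m
D_f = 1.35 × 16700 = 22545 m
     = 22.55 km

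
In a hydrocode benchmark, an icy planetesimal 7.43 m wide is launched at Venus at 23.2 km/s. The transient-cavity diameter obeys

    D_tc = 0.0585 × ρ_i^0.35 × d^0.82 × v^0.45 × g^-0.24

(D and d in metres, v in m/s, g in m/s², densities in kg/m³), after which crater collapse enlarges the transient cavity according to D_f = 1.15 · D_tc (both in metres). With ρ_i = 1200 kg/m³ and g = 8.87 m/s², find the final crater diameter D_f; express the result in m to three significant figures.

D_f ≈ 227 m

v = 23200 m/s.
ρ_i^0.35 = 1200^0.35 = 11.96
d^0.82 = 7.43^0.82 = 5.179
v^0.45 = 23200^0.45 = 92.14
g^-0.24 = 8.87^-0.24 = 0.5922
D_tc = 0.0585 × 11.96 × 5.179 × 92.14 × 0.5922 = 197.7 m
D_f = 1.15 × 197.7 = 227.4 m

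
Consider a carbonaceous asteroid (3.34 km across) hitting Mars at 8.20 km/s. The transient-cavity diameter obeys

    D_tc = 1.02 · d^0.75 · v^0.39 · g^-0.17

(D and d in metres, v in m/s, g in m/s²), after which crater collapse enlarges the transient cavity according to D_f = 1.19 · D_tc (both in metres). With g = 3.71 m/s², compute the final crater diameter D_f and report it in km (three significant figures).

D_f ≈ 14.3 km

In SI: d = 3340 m, v = 8200 m/s.
d^0.75 = 3340^0.75 = 439.3
v^0.39 = 8200^0.39 = 33.60
g^-0.17 = 3.71^-0.17 = 0.8002
D_tc = 1.02 × 439.3 × 33.60 × 0.8002 = 12050 m
D_f = 1.19 × 12050 = 14340 m
     = 14.34 km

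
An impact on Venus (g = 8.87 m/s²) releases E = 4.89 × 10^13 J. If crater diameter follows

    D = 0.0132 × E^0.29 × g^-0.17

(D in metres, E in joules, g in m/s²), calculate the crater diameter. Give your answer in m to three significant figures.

E^0.29 = (4.89 × 10^13)^0.29 = 9.330 × 10^3
g^-0.17 = 8.87^-0.17 = 0.6900
D = 0.0132 × 9.330 × 10^3 × 0.6900 = 84.98 m

D ≈ 85.0 m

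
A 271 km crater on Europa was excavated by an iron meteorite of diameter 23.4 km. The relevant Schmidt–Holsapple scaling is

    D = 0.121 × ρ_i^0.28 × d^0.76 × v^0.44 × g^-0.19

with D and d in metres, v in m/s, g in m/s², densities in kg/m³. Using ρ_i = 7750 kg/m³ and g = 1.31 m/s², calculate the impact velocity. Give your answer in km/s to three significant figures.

Rearranging for v: v = [D / (0.121 · 7750^0.28 · 23400^0.76 · 1.31^-0.19)]^(1/0.44).
D = 271000 m.
7750^0.28 = 12.27
23400^0.76 = 2092
1.31^-0.19 = 0.9500
Denominator = 0.121 × 12.27 × 2092 × 0.9500 = 2951
D / 2951 = 271000 / 2951 = 91.83
v = 91.83^(1/0.44) = 91.83^2.2727 = 28925 m/s

v ≈ 28.9 km/s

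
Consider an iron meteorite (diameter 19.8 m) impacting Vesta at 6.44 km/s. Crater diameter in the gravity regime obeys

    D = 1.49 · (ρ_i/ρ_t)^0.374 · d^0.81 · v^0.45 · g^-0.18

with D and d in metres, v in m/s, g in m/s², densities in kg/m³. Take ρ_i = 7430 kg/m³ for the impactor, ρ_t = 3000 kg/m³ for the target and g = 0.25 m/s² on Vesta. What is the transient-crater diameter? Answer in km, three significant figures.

D ≈ 1.56 km

In SI units: v = 6440 m/s.
(ρ_i/ρ_t)^0.374 = (7430/3000)^0.374 = 1.404
d^0.81 = 19.8^0.81 = 11.23
v^0.45 = 6440^0.45 = 51.76
g^-0.18 = 0.25^-0.18 = 1.283
D = 1.49 × 1.404 × 11.23 × 51.76 × 1.283 = 1560 m
   = 1.560 km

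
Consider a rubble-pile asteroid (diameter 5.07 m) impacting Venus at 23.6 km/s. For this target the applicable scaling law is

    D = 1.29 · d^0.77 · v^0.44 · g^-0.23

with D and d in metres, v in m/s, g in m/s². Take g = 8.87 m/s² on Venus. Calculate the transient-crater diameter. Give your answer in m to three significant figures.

D ≈ 229 m

In SI units: v = 23600 m/s.
d^0.77 = 5.07^0.77 = 3.490
v^0.44 = 23600^0.44 = 83.96
g^-0.23 = 8.87^-0.23 = 0.6053
D = 1.29 × 3.490 × 83.96 × 0.6053 = 228.8 m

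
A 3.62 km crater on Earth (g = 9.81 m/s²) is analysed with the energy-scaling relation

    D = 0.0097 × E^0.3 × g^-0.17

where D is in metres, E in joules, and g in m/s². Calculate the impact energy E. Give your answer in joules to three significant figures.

Rearranging: E = [D / (0.0097 · g^-0.17)]^(1/0.3).
D = 3620 m.
g^-0.17 = 9.81^-0.17 = 0.6783
D / (0.0097 × 0.6783) = 3620 / (6.580 × 10^-3) = 5.502 × 10^5
E = (5.502 × 10^5)^3.3333 = 1.364 × 10^19 J

E ≈ 1.36 × 10^19 J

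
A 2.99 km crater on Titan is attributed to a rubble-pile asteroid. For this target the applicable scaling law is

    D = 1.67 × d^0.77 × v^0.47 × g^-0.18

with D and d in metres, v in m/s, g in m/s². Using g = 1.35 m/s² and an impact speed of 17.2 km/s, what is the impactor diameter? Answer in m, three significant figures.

d ≈ 46.7 m

Rearranging for d: d = [D / (1.67 · 17200^0.47 · 1.35^-0.18)]^(1/0.77).
D = 2990 m.
17200^0.47 = 97.88
1.35^-0.18 = 0.9474
Denominator = 1.67 × 97.88 × 0.9474 = 154.9
D / 154.9 = 2990 / 154.9 = 19.30
d = 19.30^(1/0.77) = 19.30^1.2987 = 46.73 m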